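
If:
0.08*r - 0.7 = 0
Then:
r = 8.75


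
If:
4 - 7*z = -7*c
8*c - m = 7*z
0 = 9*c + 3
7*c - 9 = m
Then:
No Solution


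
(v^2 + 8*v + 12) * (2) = 2*v^2 + 16*v + 24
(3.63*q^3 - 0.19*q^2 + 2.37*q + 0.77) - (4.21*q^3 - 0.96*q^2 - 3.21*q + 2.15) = -0.58*q^3 + 0.77*q^2 + 5.58*q - 1.38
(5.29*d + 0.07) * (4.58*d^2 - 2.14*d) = 24.2282*d^3 - 11.0*d^2 - 0.1498*d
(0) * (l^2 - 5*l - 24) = 0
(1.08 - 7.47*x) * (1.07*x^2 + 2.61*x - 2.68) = -7.9929*x^3 - 18.3411*x^2 + 22.8384*x - 2.8944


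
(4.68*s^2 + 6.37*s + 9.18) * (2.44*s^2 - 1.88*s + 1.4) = 11.4192*s^4 + 6.7444*s^3 + 16.9756*s^2 - 8.3404*s + 12.852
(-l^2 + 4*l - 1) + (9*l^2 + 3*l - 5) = 8*l^2 + 7*l - 6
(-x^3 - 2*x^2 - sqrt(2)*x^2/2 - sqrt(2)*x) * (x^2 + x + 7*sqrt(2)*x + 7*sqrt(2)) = -x^5 - 15*sqrt(2)*x^4/2 - 3*x^4 - 45*sqrt(2)*x^3/2 - 9*x^3 - 15*sqrt(2)*x^2 - 21*x^2 - 14*x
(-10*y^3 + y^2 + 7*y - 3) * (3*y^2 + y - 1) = -30*y^5 - 7*y^4 + 32*y^3 - 3*y^2 - 10*y + 3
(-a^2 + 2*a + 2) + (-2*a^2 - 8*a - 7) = -3*a^2 - 6*a - 5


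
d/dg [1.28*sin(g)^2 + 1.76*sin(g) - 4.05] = (2.56*sin(g) + 1.76)*cos(g)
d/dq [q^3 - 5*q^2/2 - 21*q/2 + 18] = 3*q^2 - 5*q - 21/2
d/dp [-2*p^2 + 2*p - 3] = 2 - 4*p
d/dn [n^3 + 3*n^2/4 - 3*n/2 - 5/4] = 3*n^2 + 3*n/2 - 3/2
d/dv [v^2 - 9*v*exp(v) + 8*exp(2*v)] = -9*v*exp(v) + 2*v + 16*exp(2*v) - 9*exp(v)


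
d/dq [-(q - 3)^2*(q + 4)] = (-3*q - 5)*(q - 3)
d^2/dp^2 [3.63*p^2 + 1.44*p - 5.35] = 7.26000000000000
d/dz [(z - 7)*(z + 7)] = 2*z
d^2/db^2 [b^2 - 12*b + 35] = 2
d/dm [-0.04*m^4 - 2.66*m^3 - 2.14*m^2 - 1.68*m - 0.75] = -0.16*m^3 - 7.98*m^2 - 4.28*m - 1.68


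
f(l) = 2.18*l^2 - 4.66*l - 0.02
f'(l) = 4.36*l - 4.66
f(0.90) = -2.45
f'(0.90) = -0.74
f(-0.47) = 2.65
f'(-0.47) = -6.71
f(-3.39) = 40.83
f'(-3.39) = -19.44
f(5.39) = 38.20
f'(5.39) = 18.84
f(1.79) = -1.38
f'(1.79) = 3.14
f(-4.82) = 73.09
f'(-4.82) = -25.68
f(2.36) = 1.12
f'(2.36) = 5.63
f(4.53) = 23.61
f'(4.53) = 15.09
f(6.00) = 50.50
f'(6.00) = 21.50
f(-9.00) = 218.50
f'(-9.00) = -43.90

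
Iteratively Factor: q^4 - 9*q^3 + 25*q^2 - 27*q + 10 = (q - 5)*(q^3 - 4*q^2 + 5*q - 2) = (q - 5)*(q - 1)*(q^2 - 3*q + 2) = (q - 5)*(q - 1)^2*(q - 2)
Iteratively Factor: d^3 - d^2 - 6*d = (d - 3)*(d^2 + 2*d) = (d - 3)*(d + 2)*(d)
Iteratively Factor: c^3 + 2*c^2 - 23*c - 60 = (c - 5)*(c^2 + 7*c + 12) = (c - 5)*(c + 3)*(c + 4)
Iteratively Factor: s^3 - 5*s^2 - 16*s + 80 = (s - 5)*(s^2 - 16) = (s - 5)*(s + 4)*(s - 4)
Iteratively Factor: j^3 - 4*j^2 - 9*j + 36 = (j + 3)*(j^2 - 7*j + 12) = (j - 3)*(j + 3)*(j - 4)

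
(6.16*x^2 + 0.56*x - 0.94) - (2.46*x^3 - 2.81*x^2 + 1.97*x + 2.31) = -2.46*x^3 + 8.97*x^2 - 1.41*x - 3.25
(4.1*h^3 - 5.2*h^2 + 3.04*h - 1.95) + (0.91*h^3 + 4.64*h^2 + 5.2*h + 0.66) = 5.01*h^3 - 0.56*h^2 + 8.24*h - 1.29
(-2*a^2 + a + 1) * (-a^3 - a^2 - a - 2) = 2*a^5 + a^4 + 2*a^2 - 3*a - 2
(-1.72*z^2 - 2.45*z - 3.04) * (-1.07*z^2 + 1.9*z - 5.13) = 1.8404*z^4 - 0.6465*z^3 + 7.4214*z^2 + 6.7925*z + 15.5952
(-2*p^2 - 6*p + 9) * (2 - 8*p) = 16*p^3 + 44*p^2 - 84*p + 18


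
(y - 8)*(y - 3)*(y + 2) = y^3 - 9*y^2 + 2*y + 48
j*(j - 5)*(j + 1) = j^3 - 4*j^2 - 5*j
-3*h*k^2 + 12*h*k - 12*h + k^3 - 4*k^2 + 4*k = (-3*h + k)*(k - 2)^2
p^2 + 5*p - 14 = (p - 2)*(p + 7)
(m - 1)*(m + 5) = m^2 + 4*m - 5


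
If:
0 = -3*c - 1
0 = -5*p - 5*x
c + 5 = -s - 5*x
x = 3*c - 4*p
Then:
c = -1/3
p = -1/3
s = -19/3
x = 1/3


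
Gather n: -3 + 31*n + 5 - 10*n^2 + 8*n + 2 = -10*n^2 + 39*n + 4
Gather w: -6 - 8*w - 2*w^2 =-2*w^2 - 8*w - 6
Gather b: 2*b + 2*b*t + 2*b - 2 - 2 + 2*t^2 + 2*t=b*(2*t + 4) + 2*t^2 + 2*t - 4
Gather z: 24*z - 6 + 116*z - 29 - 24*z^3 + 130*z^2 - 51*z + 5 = -24*z^3 + 130*z^2 + 89*z - 30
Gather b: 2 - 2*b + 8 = 10 - 2*b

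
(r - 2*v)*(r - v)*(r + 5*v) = r^3 + 2*r^2*v - 13*r*v^2 + 10*v^3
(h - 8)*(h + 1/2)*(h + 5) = h^3 - 5*h^2/2 - 83*h/2 - 20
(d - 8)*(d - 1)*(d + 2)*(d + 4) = d^4 - 3*d^3 - 38*d^2 - 24*d + 64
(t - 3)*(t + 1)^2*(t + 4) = t^4 + 3*t^3 - 9*t^2 - 23*t - 12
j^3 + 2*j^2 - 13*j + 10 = (j - 2)*(j - 1)*(j + 5)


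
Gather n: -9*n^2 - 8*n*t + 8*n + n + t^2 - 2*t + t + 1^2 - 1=-9*n^2 + n*(9 - 8*t) + t^2 - t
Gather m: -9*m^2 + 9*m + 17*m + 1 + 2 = -9*m^2 + 26*m + 3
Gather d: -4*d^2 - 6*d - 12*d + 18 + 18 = -4*d^2 - 18*d + 36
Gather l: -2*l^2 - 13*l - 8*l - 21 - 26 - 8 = -2*l^2 - 21*l - 55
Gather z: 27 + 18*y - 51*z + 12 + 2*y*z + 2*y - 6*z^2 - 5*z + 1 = 20*y - 6*z^2 + z*(2*y - 56) + 40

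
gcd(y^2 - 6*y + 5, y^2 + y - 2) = y - 1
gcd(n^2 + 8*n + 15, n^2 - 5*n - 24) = n + 3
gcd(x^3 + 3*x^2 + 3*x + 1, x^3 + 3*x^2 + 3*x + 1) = x^3 + 3*x^2 + 3*x + 1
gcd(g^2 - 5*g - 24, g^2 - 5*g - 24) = g^2 - 5*g - 24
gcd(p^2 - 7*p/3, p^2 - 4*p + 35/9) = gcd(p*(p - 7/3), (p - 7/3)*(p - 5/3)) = p - 7/3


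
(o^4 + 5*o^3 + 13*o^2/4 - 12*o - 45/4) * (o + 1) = o^5 + 6*o^4 + 33*o^3/4 - 35*o^2/4 - 93*o/4 - 45/4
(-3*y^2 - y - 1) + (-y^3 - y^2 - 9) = -y^3 - 4*y^2 - y - 10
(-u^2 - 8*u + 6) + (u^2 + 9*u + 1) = u + 7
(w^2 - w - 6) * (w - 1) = w^3 - 2*w^2 - 5*w + 6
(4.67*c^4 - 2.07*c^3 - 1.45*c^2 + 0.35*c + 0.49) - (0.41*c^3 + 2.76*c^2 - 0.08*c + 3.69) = 4.67*c^4 - 2.48*c^3 - 4.21*c^2 + 0.43*c - 3.2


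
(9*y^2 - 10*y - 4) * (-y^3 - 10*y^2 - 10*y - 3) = -9*y^5 - 80*y^4 + 14*y^3 + 113*y^2 + 70*y + 12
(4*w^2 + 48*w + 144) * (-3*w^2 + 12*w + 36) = -12*w^4 - 96*w^3 + 288*w^2 + 3456*w + 5184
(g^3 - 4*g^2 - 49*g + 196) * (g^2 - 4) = g^5 - 4*g^4 - 53*g^3 + 212*g^2 + 196*g - 784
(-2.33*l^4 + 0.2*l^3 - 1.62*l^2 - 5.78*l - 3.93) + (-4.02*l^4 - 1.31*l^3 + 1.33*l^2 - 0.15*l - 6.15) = -6.35*l^4 - 1.11*l^3 - 0.29*l^2 - 5.93*l - 10.08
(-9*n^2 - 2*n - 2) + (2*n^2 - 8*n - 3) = -7*n^2 - 10*n - 5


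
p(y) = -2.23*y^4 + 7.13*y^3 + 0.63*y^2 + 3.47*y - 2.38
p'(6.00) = -1145.65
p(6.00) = -1308.88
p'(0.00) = 3.47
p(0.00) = -2.38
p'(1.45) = 23.08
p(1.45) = 15.86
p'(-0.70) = 16.13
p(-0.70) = -7.48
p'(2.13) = 17.00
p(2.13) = 30.87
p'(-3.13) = 482.61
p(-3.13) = -439.74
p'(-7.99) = 5908.88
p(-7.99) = -12715.27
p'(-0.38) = 6.57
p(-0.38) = -4.05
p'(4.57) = -395.40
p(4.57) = -265.53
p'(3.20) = -65.75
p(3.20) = 14.98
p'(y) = -8.92*y^3 + 21.39*y^2 + 1.26*y + 3.47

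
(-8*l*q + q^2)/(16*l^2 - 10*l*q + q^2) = q/(-2*l + q)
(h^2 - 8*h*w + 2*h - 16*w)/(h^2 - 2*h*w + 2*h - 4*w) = (-h + 8*w)/(-h + 2*w)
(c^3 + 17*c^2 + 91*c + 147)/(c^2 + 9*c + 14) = (c^2 + 10*c + 21)/(c + 2)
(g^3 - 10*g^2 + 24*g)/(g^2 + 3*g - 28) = g*(g - 6)/(g + 7)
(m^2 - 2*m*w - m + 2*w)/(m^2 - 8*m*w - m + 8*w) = (-m + 2*w)/(-m + 8*w)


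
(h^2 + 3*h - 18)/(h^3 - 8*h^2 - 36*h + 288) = (h - 3)/(h^2 - 14*h + 48)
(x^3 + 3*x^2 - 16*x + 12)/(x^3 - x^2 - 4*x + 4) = (x + 6)/(x + 2)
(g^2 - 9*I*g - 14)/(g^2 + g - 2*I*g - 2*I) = (g - 7*I)/(g + 1)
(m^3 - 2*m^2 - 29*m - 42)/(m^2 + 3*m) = m - 5 - 14/m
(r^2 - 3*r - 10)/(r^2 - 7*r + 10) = (r + 2)/(r - 2)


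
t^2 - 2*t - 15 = (t - 5)*(t + 3)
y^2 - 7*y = y*(y - 7)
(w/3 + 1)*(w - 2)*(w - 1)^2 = w^4/3 - w^3/3 - 7*w^2/3 + 13*w/3 - 2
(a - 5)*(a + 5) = a^2 - 25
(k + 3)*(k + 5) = k^2 + 8*k + 15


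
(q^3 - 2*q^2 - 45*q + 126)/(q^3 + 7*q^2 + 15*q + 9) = (q^3 - 2*q^2 - 45*q + 126)/(q^3 + 7*q^2 + 15*q + 9)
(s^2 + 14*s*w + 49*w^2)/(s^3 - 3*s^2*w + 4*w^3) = (s^2 + 14*s*w + 49*w^2)/(s^3 - 3*s^2*w + 4*w^3)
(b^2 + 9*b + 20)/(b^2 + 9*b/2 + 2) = 2*(b + 5)/(2*b + 1)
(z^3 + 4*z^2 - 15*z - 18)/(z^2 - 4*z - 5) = (z^2 + 3*z - 18)/(z - 5)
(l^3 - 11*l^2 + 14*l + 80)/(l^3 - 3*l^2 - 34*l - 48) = (l - 5)/(l + 3)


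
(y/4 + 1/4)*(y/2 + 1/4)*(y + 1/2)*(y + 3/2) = y^4/8 + 7*y^3/16 + 17*y^2/32 + 17*y/64 + 3/64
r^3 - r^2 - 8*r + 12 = (r - 2)^2*(r + 3)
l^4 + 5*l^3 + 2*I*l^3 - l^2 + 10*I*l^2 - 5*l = l*(l + 5)*(l + I)^2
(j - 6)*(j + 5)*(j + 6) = j^3 + 5*j^2 - 36*j - 180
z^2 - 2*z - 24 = (z - 6)*(z + 4)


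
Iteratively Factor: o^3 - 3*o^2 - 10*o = (o - 5)*(o^2 + 2*o) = o*(o - 5)*(o + 2)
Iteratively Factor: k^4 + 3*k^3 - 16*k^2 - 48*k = (k)*(k^3 + 3*k^2 - 16*k - 48) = k*(k + 4)*(k^2 - k - 12) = k*(k - 4)*(k + 4)*(k + 3)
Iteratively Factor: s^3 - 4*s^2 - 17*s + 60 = (s + 4)*(s^2 - 8*s + 15) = (s - 3)*(s + 4)*(s - 5)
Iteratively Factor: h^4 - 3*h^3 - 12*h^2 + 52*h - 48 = (h + 4)*(h^3 - 7*h^2 + 16*h - 12) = (h - 3)*(h + 4)*(h^2 - 4*h + 4) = (h - 3)*(h - 2)*(h + 4)*(h - 2)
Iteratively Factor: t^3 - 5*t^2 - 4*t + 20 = (t - 2)*(t^2 - 3*t - 10) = (t - 2)*(t + 2)*(t - 5)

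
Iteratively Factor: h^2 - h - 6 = (h + 2)*(h - 3)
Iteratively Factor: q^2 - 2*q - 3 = (q - 3)*(q + 1)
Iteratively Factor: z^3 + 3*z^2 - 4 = (z + 2)*(z^2 + z - 2) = (z + 2)^2*(z - 1)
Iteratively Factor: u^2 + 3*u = (u + 3)*(u)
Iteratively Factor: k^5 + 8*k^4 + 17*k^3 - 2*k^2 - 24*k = (k - 1)*(k^4 + 9*k^3 + 26*k^2 + 24*k) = k*(k - 1)*(k^3 + 9*k^2 + 26*k + 24) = k*(k - 1)*(k + 2)*(k^2 + 7*k + 12) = k*(k - 1)*(k + 2)*(k + 3)*(k + 4)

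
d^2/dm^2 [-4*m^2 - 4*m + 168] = -8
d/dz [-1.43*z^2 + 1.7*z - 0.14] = 1.7 - 2.86*z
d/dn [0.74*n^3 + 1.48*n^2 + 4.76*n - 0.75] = 2.22*n^2 + 2.96*n + 4.76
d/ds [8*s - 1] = 8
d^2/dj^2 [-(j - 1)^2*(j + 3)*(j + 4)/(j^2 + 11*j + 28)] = 2*(-j^3 - 21*j^2 - 147*j - 87)/(j^3 + 21*j^2 + 147*j + 343)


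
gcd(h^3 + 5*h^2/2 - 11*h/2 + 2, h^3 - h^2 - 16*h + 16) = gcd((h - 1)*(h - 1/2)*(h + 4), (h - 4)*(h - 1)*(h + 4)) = h^2 + 3*h - 4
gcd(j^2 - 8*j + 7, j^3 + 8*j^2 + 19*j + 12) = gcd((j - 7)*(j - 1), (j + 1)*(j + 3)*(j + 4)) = 1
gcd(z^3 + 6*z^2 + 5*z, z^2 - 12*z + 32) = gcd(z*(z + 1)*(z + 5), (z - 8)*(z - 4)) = 1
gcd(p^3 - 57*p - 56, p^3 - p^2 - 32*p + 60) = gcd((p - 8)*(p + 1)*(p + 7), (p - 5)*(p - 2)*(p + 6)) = 1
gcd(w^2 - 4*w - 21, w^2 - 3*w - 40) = 1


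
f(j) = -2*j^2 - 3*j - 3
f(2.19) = -19.16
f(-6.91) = -77.77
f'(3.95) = -18.80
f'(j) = -4*j - 3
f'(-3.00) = 9.00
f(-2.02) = -5.10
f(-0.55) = -1.96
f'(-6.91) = 24.64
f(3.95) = -46.06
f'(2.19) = -11.76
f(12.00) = -327.00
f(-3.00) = -12.00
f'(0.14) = -3.56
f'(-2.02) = 5.08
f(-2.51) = -8.07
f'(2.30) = -12.20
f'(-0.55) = -0.80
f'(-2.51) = 7.04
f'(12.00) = -51.00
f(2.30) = -20.48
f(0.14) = -3.46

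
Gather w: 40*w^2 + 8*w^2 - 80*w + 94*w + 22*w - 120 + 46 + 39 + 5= 48*w^2 + 36*w - 30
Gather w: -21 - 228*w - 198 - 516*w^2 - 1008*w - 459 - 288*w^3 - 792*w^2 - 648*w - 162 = -288*w^3 - 1308*w^2 - 1884*w - 840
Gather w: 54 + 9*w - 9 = 9*w + 45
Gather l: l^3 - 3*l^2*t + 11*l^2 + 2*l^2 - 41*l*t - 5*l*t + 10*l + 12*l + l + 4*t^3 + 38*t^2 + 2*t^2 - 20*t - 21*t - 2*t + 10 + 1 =l^3 + l^2*(13 - 3*t) + l*(23 - 46*t) + 4*t^3 + 40*t^2 - 43*t + 11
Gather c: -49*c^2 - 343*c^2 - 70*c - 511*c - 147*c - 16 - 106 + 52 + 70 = -392*c^2 - 728*c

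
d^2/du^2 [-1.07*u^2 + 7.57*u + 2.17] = -2.14000000000000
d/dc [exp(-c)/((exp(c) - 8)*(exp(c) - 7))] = (-3*exp(2*c) + 30*exp(c) - 56)*exp(-c)/(exp(4*c) - 30*exp(3*c) + 337*exp(2*c) - 1680*exp(c) + 3136)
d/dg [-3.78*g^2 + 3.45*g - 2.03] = 3.45 - 7.56*g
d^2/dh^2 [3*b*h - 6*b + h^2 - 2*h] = 2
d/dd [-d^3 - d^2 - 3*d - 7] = -3*d^2 - 2*d - 3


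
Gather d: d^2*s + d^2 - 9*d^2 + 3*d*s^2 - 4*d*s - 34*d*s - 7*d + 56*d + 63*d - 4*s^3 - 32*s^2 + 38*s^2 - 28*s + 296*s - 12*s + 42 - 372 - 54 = d^2*(s - 8) + d*(3*s^2 - 38*s + 112) - 4*s^3 + 6*s^2 + 256*s - 384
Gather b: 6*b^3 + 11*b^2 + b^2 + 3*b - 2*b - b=6*b^3 + 12*b^2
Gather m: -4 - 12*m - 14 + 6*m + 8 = -6*m - 10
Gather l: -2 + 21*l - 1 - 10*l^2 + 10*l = -10*l^2 + 31*l - 3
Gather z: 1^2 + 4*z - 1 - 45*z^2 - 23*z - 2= -45*z^2 - 19*z - 2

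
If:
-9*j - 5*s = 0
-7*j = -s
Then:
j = 0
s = 0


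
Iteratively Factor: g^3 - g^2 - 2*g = (g + 1)*(g^2 - 2*g) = g*(g + 1)*(g - 2)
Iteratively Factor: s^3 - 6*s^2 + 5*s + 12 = (s + 1)*(s^2 - 7*s + 12) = (s - 3)*(s + 1)*(s - 4)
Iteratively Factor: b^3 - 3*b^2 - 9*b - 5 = (b + 1)*(b^2 - 4*b - 5) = (b - 5)*(b + 1)*(b + 1)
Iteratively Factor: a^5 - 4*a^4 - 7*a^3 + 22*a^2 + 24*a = (a + 2)*(a^4 - 6*a^3 + 5*a^2 + 12*a) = (a - 4)*(a + 2)*(a^3 - 2*a^2 - 3*a) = a*(a - 4)*(a + 2)*(a^2 - 2*a - 3) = a*(a - 4)*(a + 1)*(a + 2)*(a - 3)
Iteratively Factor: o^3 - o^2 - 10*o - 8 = (o + 1)*(o^2 - 2*o - 8) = (o - 4)*(o + 1)*(o + 2)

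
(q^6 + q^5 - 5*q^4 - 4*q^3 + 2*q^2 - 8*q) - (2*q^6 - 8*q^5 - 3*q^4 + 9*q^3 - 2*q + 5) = -q^6 + 9*q^5 - 2*q^4 - 13*q^3 + 2*q^2 - 6*q - 5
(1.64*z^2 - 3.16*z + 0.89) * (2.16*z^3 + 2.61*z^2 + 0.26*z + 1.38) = 3.5424*z^5 - 2.5452*z^4 - 5.8988*z^3 + 3.7645*z^2 - 4.1294*z + 1.2282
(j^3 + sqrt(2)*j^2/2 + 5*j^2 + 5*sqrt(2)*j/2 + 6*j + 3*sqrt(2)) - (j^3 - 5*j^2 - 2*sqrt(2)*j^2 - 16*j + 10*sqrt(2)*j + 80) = 5*sqrt(2)*j^2/2 + 10*j^2 - 15*sqrt(2)*j/2 + 22*j - 80 + 3*sqrt(2)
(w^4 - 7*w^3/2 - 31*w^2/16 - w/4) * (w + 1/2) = w^5 - 3*w^4 - 59*w^3/16 - 39*w^2/32 - w/8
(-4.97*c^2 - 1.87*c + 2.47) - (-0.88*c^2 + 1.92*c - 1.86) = -4.09*c^2 - 3.79*c + 4.33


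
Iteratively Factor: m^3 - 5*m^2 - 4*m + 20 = (m + 2)*(m^2 - 7*m + 10) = (m - 5)*(m + 2)*(m - 2)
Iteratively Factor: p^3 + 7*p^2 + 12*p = (p + 3)*(p^2 + 4*p) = (p + 3)*(p + 4)*(p)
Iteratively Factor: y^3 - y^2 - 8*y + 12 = (y + 3)*(y^2 - 4*y + 4) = (y - 2)*(y + 3)*(y - 2)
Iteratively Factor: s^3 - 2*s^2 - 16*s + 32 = (s - 2)*(s^2 - 16) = (s - 2)*(s + 4)*(s - 4)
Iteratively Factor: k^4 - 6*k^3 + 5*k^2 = (k)*(k^3 - 6*k^2 + 5*k) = k^2*(k^2 - 6*k + 5) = k^2*(k - 1)*(k - 5)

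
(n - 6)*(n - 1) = n^2 - 7*n + 6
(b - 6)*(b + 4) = b^2 - 2*b - 24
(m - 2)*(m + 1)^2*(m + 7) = m^4 + 7*m^3 - 3*m^2 - 23*m - 14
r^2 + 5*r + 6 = (r + 2)*(r + 3)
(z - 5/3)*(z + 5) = z^2 + 10*z/3 - 25/3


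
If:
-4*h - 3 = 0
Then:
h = -3/4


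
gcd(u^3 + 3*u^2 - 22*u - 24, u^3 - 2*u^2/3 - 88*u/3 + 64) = u^2 + 2*u - 24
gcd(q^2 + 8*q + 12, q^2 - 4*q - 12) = q + 2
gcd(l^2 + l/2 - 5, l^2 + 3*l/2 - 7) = l - 2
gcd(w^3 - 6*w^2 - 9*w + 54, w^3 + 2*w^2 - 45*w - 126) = w + 3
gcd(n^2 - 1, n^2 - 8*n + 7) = n - 1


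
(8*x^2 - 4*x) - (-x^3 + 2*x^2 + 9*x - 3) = x^3 + 6*x^2 - 13*x + 3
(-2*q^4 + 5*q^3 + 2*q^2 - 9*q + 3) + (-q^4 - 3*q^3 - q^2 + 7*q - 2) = -3*q^4 + 2*q^3 + q^2 - 2*q + 1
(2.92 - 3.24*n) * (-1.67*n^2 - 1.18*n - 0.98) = 5.4108*n^3 - 1.0532*n^2 - 0.2704*n - 2.8616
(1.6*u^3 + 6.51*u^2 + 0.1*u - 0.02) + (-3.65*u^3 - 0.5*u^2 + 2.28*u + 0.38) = -2.05*u^3 + 6.01*u^2 + 2.38*u + 0.36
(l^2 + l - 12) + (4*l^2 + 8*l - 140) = 5*l^2 + 9*l - 152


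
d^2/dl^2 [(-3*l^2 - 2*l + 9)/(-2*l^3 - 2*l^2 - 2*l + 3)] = 6*(4*l^6 + 8*l^5 - 76*l^4 - 58*l^3 - 30*l^2 - 78*l - 17)/(8*l^9 + 24*l^8 + 48*l^7 + 20*l^6 - 24*l^5 - 84*l^4 - 10*l^3 + 18*l^2 + 54*l - 27)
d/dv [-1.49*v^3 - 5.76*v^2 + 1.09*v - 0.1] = -4.47*v^2 - 11.52*v + 1.09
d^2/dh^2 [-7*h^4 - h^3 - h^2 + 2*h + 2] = -84*h^2 - 6*h - 2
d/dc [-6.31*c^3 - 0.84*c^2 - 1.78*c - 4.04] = -18.93*c^2 - 1.68*c - 1.78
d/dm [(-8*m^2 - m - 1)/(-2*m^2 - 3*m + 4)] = (22*m^2 - 68*m - 7)/(4*m^4 + 12*m^3 - 7*m^2 - 24*m + 16)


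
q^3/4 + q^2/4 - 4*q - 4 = (q/4 + 1)*(q - 4)*(q + 1)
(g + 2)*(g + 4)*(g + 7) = g^3 + 13*g^2 + 50*g + 56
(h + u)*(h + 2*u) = h^2 + 3*h*u + 2*u^2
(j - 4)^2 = j^2 - 8*j + 16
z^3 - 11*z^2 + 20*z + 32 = (z - 8)*(z - 4)*(z + 1)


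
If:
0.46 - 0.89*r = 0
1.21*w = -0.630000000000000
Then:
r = 0.52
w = -0.52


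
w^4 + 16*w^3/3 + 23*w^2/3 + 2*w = w*(w + 1/3)*(w + 2)*(w + 3)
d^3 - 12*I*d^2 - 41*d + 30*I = (d - 6*I)*(d - 5*I)*(d - I)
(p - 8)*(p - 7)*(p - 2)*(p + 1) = p^4 - 16*p^3 + 69*p^2 - 26*p - 112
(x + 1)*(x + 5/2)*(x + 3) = x^3 + 13*x^2/2 + 13*x + 15/2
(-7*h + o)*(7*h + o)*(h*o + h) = -49*h^3*o - 49*h^3 + h*o^3 + h*o^2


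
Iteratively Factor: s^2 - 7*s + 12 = (s - 3)*(s - 4)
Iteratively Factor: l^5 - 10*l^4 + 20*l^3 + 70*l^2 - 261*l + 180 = (l + 3)*(l^4 - 13*l^3 + 59*l^2 - 107*l + 60) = (l - 1)*(l + 3)*(l^3 - 12*l^2 + 47*l - 60) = (l - 3)*(l - 1)*(l + 3)*(l^2 - 9*l + 20) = (l - 5)*(l - 3)*(l - 1)*(l + 3)*(l - 4)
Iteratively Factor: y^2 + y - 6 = (y + 3)*(y - 2)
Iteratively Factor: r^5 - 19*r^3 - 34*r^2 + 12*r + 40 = (r - 5)*(r^4 + 5*r^3 + 6*r^2 - 4*r - 8) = (r - 5)*(r + 2)*(r^3 + 3*r^2 - 4) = (r - 5)*(r + 2)^2*(r^2 + r - 2) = (r - 5)*(r - 1)*(r + 2)^2*(r + 2)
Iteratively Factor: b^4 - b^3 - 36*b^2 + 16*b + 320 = (b - 5)*(b^3 + 4*b^2 - 16*b - 64) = (b - 5)*(b - 4)*(b^2 + 8*b + 16) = (b - 5)*(b - 4)*(b + 4)*(b + 4)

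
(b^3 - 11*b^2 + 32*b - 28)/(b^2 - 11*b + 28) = (b^2 - 4*b + 4)/(b - 4)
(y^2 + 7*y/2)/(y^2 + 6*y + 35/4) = 2*y/(2*y + 5)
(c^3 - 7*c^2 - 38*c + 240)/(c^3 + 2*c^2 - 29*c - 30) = (c - 8)/(c + 1)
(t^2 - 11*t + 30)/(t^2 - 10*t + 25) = (t - 6)/(t - 5)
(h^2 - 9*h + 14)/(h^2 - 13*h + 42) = (h - 2)/(h - 6)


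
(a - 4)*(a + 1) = a^2 - 3*a - 4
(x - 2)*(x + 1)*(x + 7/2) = x^3 + 5*x^2/2 - 11*x/2 - 7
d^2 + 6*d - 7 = (d - 1)*(d + 7)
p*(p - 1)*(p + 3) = p^3 + 2*p^2 - 3*p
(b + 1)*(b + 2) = b^2 + 3*b + 2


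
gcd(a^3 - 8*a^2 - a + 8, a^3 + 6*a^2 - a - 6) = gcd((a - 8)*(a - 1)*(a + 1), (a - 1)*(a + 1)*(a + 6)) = a^2 - 1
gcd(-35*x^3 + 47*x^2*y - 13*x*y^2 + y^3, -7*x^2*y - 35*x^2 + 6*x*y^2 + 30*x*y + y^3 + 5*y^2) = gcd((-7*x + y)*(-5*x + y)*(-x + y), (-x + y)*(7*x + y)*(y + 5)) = x - y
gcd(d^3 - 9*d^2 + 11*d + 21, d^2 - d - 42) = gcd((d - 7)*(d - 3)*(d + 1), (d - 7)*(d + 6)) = d - 7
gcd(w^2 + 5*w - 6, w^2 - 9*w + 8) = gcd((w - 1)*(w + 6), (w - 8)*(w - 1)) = w - 1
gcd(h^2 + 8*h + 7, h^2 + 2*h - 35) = h + 7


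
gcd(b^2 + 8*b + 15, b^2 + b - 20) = b + 5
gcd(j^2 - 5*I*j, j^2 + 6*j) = j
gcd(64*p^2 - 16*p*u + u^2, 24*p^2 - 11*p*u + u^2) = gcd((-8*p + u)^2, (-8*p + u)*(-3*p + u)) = 8*p - u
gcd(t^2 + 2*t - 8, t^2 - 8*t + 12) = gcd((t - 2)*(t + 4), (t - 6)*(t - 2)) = t - 2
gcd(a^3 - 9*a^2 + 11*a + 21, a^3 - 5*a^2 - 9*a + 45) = a - 3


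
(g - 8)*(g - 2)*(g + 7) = g^3 - 3*g^2 - 54*g + 112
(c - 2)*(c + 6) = c^2 + 4*c - 12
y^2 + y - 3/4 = (y - 1/2)*(y + 3/2)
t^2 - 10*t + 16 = (t - 8)*(t - 2)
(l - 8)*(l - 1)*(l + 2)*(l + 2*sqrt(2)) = l^4 - 7*l^3 + 2*sqrt(2)*l^3 - 14*sqrt(2)*l^2 - 10*l^2 - 20*sqrt(2)*l + 16*l + 32*sqrt(2)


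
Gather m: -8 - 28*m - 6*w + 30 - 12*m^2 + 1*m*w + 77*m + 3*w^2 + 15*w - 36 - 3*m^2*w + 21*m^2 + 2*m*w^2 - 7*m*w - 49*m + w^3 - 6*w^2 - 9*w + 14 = m^2*(9 - 3*w) + m*(2*w^2 - 6*w) + w^3 - 3*w^2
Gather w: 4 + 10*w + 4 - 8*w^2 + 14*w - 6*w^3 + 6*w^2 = -6*w^3 - 2*w^2 + 24*w + 8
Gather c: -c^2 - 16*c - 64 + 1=-c^2 - 16*c - 63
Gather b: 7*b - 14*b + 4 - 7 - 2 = -7*b - 5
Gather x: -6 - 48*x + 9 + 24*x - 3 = -24*x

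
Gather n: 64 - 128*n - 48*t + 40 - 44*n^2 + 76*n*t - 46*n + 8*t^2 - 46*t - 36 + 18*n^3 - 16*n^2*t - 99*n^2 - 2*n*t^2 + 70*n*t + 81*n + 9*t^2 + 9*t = 18*n^3 + n^2*(-16*t - 143) + n*(-2*t^2 + 146*t - 93) + 17*t^2 - 85*t + 68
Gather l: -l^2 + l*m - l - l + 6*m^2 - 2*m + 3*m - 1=-l^2 + l*(m - 2) + 6*m^2 + m - 1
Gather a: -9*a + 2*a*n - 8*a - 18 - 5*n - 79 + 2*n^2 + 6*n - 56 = a*(2*n - 17) + 2*n^2 + n - 153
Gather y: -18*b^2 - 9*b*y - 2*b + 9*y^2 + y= -18*b^2 - 2*b + 9*y^2 + y*(1 - 9*b)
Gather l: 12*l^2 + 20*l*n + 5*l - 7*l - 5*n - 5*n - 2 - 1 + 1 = 12*l^2 + l*(20*n - 2) - 10*n - 2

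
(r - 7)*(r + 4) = r^2 - 3*r - 28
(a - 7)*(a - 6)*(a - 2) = a^3 - 15*a^2 + 68*a - 84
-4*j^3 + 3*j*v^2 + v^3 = (-j + v)*(2*j + v)^2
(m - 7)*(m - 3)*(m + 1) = m^3 - 9*m^2 + 11*m + 21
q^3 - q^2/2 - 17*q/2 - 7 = (q - 7/2)*(q + 1)*(q + 2)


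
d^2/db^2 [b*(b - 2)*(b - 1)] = 6*b - 6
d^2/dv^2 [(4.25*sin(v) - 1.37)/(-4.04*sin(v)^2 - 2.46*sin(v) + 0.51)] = (69.3667999999999*sin(v)^5 - 131.680568*sin(v)^4 - 127.040224*sin(v)^3 + 119.913918*sin(v)^2 + 28.540071*sin(v) + 11.56278)/(4.04*sin(v)^2 + 2.46*sin(v) - 0.51)^3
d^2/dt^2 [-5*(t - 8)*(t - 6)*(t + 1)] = 130 - 30*t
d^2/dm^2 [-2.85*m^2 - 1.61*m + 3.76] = -5.70000000000000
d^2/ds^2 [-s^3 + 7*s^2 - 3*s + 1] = 14 - 6*s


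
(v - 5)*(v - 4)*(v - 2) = v^3 - 11*v^2 + 38*v - 40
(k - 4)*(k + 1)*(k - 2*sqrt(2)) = k^3 - 3*k^2 - 2*sqrt(2)*k^2 - 4*k + 6*sqrt(2)*k + 8*sqrt(2)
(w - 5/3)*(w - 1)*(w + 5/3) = w^3 - w^2 - 25*w/9 + 25/9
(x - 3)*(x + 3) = x^2 - 9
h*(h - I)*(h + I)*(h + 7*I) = h^4 + 7*I*h^3 + h^2 + 7*I*h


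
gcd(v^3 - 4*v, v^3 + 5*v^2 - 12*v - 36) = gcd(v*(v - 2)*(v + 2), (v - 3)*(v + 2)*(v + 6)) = v + 2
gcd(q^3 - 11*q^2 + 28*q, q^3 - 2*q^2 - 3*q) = q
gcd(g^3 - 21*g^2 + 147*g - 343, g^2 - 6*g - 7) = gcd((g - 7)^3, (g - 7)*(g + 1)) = g - 7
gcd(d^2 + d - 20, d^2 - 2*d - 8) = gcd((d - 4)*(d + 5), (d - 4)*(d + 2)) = d - 4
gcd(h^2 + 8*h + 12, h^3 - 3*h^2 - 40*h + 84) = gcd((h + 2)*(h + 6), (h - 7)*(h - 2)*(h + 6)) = h + 6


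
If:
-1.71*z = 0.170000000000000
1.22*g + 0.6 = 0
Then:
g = -0.49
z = -0.10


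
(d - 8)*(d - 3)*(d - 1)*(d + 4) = d^4 - 8*d^3 - 13*d^2 + 116*d - 96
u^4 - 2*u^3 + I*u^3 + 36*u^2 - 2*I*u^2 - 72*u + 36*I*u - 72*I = (u - 2)*(u - 6*I)*(u + I)*(u + 6*I)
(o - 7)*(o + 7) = o^2 - 49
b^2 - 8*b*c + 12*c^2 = (b - 6*c)*(b - 2*c)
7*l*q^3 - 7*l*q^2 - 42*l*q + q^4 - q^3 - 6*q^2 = q*(7*l + q)*(q - 3)*(q + 2)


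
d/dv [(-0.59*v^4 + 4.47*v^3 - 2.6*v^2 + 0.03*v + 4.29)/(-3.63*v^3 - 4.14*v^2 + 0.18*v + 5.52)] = (2.1417*v^6 + 4.8852*v^5 - 28.2624*v^4 - 11.2002*v^3 + 120.3975*v^2 + 6.8172*v - 0.6066)/(13.1769*v^6 + 30.0564*v^5 + 15.8328*v^4 - 41.5656*v^3 - 45.6732*v^2 + 1.9872*v + 30.4704)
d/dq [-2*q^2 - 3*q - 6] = -4*q - 3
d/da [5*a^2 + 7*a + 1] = 10*a + 7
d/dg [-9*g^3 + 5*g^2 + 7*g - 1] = -27*g^2 + 10*g + 7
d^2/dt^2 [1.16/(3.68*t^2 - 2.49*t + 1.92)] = (-31.418368*t^2 + 21.258624*t + 1.16*(7.36*t - 2.49)*(14.72*t - 4.98) - 16.392192)/(3.68*t^2 - 2.49*t + 1.92)^3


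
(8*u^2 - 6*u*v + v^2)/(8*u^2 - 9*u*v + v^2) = (8*u^2 - 6*u*v + v^2)/(8*u^2 - 9*u*v + v^2)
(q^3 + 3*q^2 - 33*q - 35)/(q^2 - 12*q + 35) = (q^2 + 8*q + 7)/(q - 7)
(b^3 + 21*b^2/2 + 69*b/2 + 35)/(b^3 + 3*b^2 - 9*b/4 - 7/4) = 2*(b^2 + 7*b + 10)/(2*b^2 - b - 1)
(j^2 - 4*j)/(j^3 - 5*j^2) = (j - 4)/(j*(j - 5))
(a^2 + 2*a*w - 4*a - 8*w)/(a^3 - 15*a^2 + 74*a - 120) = (a + 2*w)/(a^2 - 11*a + 30)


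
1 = 1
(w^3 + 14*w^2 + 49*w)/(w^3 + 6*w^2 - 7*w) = (w + 7)/(w - 1)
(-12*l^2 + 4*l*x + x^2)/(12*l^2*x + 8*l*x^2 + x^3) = (-2*l + x)/(x*(2*l + x))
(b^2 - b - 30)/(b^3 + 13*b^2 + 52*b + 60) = (b - 6)/(b^2 + 8*b + 12)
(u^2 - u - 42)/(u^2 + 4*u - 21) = (u^2 - u - 42)/(u^2 + 4*u - 21)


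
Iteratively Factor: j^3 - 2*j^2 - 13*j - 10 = (j + 1)*(j^2 - 3*j - 10) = (j - 5)*(j + 1)*(j + 2)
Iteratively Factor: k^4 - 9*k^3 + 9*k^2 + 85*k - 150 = (k - 5)*(k^3 - 4*k^2 - 11*k + 30) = (k - 5)^2*(k^2 + k - 6) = (k - 5)^2*(k - 2)*(k + 3)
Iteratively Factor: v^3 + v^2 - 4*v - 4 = (v + 1)*(v^2 - 4) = (v + 1)*(v + 2)*(v - 2)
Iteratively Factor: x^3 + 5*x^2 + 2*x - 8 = (x - 1)*(x^2 + 6*x + 8) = (x - 1)*(x + 4)*(x + 2)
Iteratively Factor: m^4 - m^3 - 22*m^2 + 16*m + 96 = (m - 4)*(m^3 + 3*m^2 - 10*m - 24) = (m - 4)*(m + 4)*(m^2 - m - 6) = (m - 4)*(m + 2)*(m + 4)*(m - 3)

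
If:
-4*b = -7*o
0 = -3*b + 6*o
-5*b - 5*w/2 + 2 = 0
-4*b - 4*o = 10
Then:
No Solution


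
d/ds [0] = 0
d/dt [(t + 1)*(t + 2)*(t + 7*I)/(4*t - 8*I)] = (t^3*(1 + I) + t^2*(1 + 2*I) + t*(20 + 8*I) + 30 + 12*I)/(t^2*(2 + 2*I) + t*(8 - 8*I) - 8 - 8*I)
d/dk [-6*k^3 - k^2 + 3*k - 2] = -18*k^2 - 2*k + 3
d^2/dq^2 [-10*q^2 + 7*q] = -20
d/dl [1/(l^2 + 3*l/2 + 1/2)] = 2*(-4*l - 3)/(2*l^2 + 3*l + 1)^2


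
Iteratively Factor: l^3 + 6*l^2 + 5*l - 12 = (l - 1)*(l^2 + 7*l + 12) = (l - 1)*(l + 4)*(l + 3)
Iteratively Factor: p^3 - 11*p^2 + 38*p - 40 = (p - 2)*(p^2 - 9*p + 20) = (p - 4)*(p - 2)*(p - 5)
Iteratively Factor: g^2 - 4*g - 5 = (g - 5)*(g + 1)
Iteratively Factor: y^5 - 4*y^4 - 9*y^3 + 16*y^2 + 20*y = (y + 2)*(y^4 - 6*y^3 + 3*y^2 + 10*y) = (y + 1)*(y + 2)*(y^3 - 7*y^2 + 10*y) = (y - 2)*(y + 1)*(y + 2)*(y^2 - 5*y) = (y - 5)*(y - 2)*(y + 1)*(y + 2)*(y)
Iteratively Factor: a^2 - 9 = (a + 3)*(a - 3)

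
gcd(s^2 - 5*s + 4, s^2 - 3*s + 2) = s - 1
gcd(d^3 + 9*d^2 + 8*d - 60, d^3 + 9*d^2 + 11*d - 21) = 1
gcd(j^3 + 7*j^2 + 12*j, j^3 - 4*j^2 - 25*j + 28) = j + 4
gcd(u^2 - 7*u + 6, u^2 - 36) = u - 6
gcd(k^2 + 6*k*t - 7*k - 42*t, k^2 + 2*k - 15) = 1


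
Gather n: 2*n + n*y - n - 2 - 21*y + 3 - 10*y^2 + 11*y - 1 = n*(y + 1) - 10*y^2 - 10*y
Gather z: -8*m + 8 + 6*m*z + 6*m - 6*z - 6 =-2*m + z*(6*m - 6) + 2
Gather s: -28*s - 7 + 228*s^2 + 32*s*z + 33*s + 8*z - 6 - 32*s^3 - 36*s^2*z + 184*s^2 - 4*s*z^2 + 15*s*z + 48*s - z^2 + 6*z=-32*s^3 + s^2*(412 - 36*z) + s*(-4*z^2 + 47*z + 53) - z^2 + 14*z - 13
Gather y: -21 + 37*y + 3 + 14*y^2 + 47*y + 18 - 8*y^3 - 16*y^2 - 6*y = -8*y^3 - 2*y^2 + 78*y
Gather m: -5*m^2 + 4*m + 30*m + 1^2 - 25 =-5*m^2 + 34*m - 24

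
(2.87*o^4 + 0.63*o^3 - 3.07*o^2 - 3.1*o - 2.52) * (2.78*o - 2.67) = 7.9786*o^5 - 5.9115*o^4 - 10.2167*o^3 - 0.421100000000001*o^2 + 1.2714*o + 6.7284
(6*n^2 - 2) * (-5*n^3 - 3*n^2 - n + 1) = -30*n^5 - 18*n^4 + 4*n^3 + 12*n^2 + 2*n - 2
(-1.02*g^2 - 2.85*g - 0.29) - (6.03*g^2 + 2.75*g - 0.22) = -7.05*g^2 - 5.6*g - 0.07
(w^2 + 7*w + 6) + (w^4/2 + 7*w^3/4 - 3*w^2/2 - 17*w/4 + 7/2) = w^4/2 + 7*w^3/4 - w^2/2 + 11*w/4 + 19/2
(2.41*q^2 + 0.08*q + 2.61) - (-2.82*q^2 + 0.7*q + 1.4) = 5.23*q^2 - 0.62*q + 1.21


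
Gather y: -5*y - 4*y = -9*y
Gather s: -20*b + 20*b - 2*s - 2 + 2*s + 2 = 0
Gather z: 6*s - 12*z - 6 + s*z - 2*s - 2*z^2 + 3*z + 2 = 4*s - 2*z^2 + z*(s - 9) - 4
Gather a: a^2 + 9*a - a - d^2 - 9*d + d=a^2 + 8*a - d^2 - 8*d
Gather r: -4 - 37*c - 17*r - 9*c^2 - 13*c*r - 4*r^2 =-9*c^2 - 37*c - 4*r^2 + r*(-13*c - 17) - 4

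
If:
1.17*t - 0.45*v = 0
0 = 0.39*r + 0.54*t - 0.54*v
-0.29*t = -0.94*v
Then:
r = 0.00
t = 0.00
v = 0.00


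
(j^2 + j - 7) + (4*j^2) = 5*j^2 + j - 7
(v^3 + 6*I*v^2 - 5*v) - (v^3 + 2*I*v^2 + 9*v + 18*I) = 4*I*v^2 - 14*v - 18*I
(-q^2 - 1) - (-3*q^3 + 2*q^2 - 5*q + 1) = 3*q^3 - 3*q^2 + 5*q - 2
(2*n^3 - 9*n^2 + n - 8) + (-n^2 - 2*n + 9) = 2*n^3 - 10*n^2 - n + 1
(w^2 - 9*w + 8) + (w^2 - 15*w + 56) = 2*w^2 - 24*w + 64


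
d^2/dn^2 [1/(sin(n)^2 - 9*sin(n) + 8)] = (-4*sin(n)^3 + 23*sin(n)^2 - 20*sin(n) - 146)/((sin(n) - 8)^3*(sin(n) - 1)^2)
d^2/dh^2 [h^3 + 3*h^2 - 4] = 6*h + 6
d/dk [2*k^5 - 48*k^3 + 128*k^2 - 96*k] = 10*k^4 - 144*k^2 + 256*k - 96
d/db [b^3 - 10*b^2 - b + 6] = 3*b^2 - 20*b - 1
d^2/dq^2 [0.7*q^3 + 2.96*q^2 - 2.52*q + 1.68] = 4.2*q + 5.92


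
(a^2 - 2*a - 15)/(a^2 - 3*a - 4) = (-a^2 + 2*a + 15)/(-a^2 + 3*a + 4)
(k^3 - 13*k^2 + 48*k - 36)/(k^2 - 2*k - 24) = (k^2 - 7*k + 6)/(k + 4)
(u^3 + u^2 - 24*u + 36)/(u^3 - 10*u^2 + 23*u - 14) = (u^2 + 3*u - 18)/(u^2 - 8*u + 7)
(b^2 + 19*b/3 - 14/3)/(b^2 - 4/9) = 3*(b + 7)/(3*b + 2)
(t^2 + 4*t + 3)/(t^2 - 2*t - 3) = (t + 3)/(t - 3)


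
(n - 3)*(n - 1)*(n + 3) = n^3 - n^2 - 9*n + 9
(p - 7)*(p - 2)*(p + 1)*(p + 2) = p^4 - 6*p^3 - 11*p^2 + 24*p + 28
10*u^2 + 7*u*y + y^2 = (2*u + y)*(5*u + y)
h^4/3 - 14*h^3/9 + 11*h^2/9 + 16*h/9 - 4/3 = (h/3 + 1/3)*(h - 3)*(h - 2)*(h - 2/3)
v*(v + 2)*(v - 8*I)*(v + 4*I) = v^4 + 2*v^3 - 4*I*v^3 + 32*v^2 - 8*I*v^2 + 64*v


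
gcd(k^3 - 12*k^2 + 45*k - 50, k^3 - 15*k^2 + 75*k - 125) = k^2 - 10*k + 25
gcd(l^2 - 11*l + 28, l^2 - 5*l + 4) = l - 4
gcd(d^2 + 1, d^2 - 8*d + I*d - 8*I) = d + I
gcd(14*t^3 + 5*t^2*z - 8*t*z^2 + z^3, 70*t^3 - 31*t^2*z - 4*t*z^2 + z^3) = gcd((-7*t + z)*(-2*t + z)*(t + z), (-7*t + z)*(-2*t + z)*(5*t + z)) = 14*t^2 - 9*t*z + z^2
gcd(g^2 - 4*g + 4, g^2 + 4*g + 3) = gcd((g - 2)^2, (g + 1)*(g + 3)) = 1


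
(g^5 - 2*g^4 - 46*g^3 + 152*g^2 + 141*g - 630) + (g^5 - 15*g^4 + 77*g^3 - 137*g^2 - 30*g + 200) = 2*g^5 - 17*g^4 + 31*g^3 + 15*g^2 + 111*g - 430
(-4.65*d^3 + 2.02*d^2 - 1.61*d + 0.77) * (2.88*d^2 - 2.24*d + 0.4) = -13.392*d^5 + 16.2336*d^4 - 11.0216*d^3 + 6.632*d^2 - 2.3688*d + 0.308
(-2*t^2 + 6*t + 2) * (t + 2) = -2*t^3 + 2*t^2 + 14*t + 4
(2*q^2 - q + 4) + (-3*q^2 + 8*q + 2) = -q^2 + 7*q + 6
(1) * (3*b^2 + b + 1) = 3*b^2 + b + 1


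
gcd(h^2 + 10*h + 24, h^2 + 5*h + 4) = h + 4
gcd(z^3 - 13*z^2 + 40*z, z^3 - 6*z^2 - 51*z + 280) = z^2 - 13*z + 40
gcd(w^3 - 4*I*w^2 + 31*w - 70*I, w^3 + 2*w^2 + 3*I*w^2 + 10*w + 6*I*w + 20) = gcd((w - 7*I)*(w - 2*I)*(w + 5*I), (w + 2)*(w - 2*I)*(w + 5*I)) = w^2 + 3*I*w + 10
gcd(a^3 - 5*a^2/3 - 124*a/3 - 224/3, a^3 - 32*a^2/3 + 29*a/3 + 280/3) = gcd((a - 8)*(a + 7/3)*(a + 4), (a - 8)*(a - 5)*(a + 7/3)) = a^2 - 17*a/3 - 56/3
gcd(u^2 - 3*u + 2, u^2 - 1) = u - 1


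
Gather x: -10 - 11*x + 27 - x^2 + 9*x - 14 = -x^2 - 2*x + 3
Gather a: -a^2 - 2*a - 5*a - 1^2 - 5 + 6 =-a^2 - 7*a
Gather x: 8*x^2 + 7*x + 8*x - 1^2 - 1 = 8*x^2 + 15*x - 2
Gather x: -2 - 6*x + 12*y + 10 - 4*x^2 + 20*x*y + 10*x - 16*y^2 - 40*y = -4*x^2 + x*(20*y + 4) - 16*y^2 - 28*y + 8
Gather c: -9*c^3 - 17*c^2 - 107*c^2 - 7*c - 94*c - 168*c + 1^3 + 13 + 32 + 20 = -9*c^3 - 124*c^2 - 269*c + 66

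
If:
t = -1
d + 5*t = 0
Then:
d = 5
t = -1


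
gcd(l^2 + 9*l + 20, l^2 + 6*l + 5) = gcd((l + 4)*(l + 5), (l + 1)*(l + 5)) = l + 5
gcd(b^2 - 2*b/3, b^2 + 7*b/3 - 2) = b - 2/3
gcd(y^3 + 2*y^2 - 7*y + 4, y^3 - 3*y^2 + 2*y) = y - 1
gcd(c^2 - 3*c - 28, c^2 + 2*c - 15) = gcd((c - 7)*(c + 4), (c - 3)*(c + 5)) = 1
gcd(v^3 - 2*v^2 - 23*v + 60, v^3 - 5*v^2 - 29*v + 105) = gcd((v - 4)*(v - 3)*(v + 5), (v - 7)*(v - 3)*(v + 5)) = v^2 + 2*v - 15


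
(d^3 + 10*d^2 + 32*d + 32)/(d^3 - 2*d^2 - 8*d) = (d^2 + 8*d + 16)/(d*(d - 4))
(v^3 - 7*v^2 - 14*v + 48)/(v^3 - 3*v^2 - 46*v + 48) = (v^2 + v - 6)/(v^2 + 5*v - 6)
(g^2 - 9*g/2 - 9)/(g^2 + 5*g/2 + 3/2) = (g - 6)/(g + 1)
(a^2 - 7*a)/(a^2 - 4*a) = (a - 7)/(a - 4)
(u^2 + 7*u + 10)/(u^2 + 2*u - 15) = (u + 2)/(u - 3)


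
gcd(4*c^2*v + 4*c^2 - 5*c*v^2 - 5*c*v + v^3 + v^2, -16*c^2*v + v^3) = -4*c + v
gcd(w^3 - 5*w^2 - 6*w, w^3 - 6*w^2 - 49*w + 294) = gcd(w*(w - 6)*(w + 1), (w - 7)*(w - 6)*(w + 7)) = w - 6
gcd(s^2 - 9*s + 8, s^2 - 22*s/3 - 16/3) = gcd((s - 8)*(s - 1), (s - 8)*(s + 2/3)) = s - 8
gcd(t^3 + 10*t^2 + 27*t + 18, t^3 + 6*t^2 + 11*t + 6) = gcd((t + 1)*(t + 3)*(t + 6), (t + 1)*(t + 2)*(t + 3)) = t^2 + 4*t + 3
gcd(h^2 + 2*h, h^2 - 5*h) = h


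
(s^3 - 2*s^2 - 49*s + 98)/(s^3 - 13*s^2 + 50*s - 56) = (s + 7)/(s - 4)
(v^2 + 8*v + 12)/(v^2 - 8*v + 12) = (v^2 + 8*v + 12)/(v^2 - 8*v + 12)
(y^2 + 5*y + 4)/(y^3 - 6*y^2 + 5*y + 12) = (y + 4)/(y^2 - 7*y + 12)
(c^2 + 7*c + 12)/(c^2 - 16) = (c + 3)/(c - 4)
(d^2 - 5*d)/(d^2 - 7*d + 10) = d/(d - 2)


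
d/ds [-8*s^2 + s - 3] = 1 - 16*s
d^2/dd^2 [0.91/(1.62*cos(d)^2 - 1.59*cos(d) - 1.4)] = (9.552816*(1 - cos(d)^2)^2 - 7.031934*cos(d)^3 + 15.332499*cos(d)^2 + 12.038208*cos(d) - 18.281718)/(-1.62*cos(d)^2 + 1.59*cos(d) + 1.4)^3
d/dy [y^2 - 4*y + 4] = 2*y - 4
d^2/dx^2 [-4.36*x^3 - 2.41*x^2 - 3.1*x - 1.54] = -26.16*x - 4.82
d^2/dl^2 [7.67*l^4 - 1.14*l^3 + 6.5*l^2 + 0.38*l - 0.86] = 92.04*l^2 - 6.84*l + 13.0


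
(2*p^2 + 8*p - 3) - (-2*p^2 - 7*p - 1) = 4*p^2 + 15*p - 2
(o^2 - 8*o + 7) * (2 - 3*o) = -3*o^3 + 26*o^2 - 37*o + 14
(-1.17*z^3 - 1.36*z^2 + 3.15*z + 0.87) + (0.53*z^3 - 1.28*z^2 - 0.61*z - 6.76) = -0.64*z^3 - 2.64*z^2 + 2.54*z - 5.89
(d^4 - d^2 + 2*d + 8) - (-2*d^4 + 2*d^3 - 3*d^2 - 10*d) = 3*d^4 - 2*d^3 + 2*d^2 + 12*d + 8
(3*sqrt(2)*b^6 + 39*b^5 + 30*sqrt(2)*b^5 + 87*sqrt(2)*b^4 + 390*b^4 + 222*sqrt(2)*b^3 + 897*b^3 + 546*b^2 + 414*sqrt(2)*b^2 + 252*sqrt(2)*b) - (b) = 3*sqrt(2)*b^6 + 39*b^5 + 30*sqrt(2)*b^5 + 87*sqrt(2)*b^4 + 390*b^4 + 222*sqrt(2)*b^3 + 897*b^3 + 546*b^2 + 414*sqrt(2)*b^2 - b + 252*sqrt(2)*b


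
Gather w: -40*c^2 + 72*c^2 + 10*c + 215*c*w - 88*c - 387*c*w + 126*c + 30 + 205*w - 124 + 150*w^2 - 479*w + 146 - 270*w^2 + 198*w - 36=32*c^2 + 48*c - 120*w^2 + w*(-172*c - 76) + 16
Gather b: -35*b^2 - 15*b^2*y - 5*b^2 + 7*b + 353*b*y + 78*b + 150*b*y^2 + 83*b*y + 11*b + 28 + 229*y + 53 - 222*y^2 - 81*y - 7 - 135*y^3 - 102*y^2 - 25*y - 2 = b^2*(-15*y - 40) + b*(150*y^2 + 436*y + 96) - 135*y^3 - 324*y^2 + 123*y + 72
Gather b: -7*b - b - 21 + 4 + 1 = -8*b - 16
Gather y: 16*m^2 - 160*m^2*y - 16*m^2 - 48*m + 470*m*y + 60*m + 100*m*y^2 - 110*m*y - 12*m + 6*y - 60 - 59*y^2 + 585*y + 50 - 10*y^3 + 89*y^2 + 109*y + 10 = -10*y^3 + y^2*(100*m + 30) + y*(-160*m^2 + 360*m + 700)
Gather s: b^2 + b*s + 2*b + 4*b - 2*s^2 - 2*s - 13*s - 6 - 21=b^2 + 6*b - 2*s^2 + s*(b - 15) - 27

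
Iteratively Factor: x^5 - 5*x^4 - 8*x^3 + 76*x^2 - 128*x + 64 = (x - 1)*(x^4 - 4*x^3 - 12*x^2 + 64*x - 64) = (x - 4)*(x - 1)*(x^3 - 12*x + 16) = (x - 4)*(x - 2)*(x - 1)*(x^2 + 2*x - 8) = (x - 4)*(x - 2)*(x - 1)*(x + 4)*(x - 2)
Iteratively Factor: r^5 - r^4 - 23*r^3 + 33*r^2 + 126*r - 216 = (r - 3)*(r^4 + 2*r^3 - 17*r^2 - 18*r + 72) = (r - 3)*(r + 4)*(r^3 - 2*r^2 - 9*r + 18) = (r - 3)*(r + 3)*(r + 4)*(r^2 - 5*r + 6) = (r - 3)^2*(r + 3)*(r + 4)*(r - 2)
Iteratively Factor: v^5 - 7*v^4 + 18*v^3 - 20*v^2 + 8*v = (v - 2)*(v^4 - 5*v^3 + 8*v^2 - 4*v) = (v - 2)^2*(v^3 - 3*v^2 + 2*v) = v*(v - 2)^2*(v^2 - 3*v + 2) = v*(v - 2)^2*(v - 1)*(v - 2)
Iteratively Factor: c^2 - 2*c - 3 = (c + 1)*(c - 3)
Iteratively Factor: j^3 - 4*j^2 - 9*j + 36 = (j - 3)*(j^2 - j - 12) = (j - 3)*(j + 3)*(j - 4)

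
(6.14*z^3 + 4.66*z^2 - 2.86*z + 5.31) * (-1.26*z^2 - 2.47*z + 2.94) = -7.7364*z^5 - 21.0374*z^4 + 10.145*z^3 + 14.074*z^2 - 21.5241*z + 15.6114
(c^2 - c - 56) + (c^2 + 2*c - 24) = 2*c^2 + c - 80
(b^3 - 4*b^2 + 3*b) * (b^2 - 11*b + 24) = b^5 - 15*b^4 + 71*b^3 - 129*b^2 + 72*b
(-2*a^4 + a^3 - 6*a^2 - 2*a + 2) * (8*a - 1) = -16*a^5 + 10*a^4 - 49*a^3 - 10*a^2 + 18*a - 2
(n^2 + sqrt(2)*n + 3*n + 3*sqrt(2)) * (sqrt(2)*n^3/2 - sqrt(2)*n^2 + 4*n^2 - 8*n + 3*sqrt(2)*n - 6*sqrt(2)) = sqrt(2)*n^5/2 + sqrt(2)*n^4/2 + 5*n^4 + 5*n^3 + 4*sqrt(2)*n^3 - 24*n^2 + 7*sqrt(2)*n^2 - 42*sqrt(2)*n + 6*n - 36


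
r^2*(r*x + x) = r^3*x + r^2*x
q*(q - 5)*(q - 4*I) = q^3 - 5*q^2 - 4*I*q^2 + 20*I*q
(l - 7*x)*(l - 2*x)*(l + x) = l^3 - 8*l^2*x + 5*l*x^2 + 14*x^3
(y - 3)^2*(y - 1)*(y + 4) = y^4 - 3*y^3 - 13*y^2 + 51*y - 36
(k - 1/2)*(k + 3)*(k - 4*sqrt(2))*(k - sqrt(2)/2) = k^4 - 9*sqrt(2)*k^3/2 + 5*k^3/2 - 45*sqrt(2)*k^2/4 + 5*k^2/2 + 27*sqrt(2)*k/4 + 10*k - 6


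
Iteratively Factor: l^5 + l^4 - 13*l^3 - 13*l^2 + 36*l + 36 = (l - 2)*(l^4 + 3*l^3 - 7*l^2 - 27*l - 18) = (l - 3)*(l - 2)*(l^3 + 6*l^2 + 11*l + 6) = (l - 3)*(l - 2)*(l + 2)*(l^2 + 4*l + 3) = (l - 3)*(l - 2)*(l + 1)*(l + 2)*(l + 3)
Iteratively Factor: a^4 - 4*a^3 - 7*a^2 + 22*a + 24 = (a - 4)*(a^3 - 7*a - 6) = (a - 4)*(a + 2)*(a^2 - 2*a - 3) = (a - 4)*(a - 3)*(a + 2)*(a + 1)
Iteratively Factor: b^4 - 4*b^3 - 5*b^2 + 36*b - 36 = (b - 2)*(b^3 - 2*b^2 - 9*b + 18) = (b - 2)*(b + 3)*(b^2 - 5*b + 6) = (b - 3)*(b - 2)*(b + 3)*(b - 2)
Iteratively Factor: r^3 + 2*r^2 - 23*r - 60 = (r + 3)*(r^2 - r - 20) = (r - 5)*(r + 3)*(r + 4)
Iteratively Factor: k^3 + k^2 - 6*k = (k - 2)*(k^2 + 3*k) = k*(k - 2)*(k + 3)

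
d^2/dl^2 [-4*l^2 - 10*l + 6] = -8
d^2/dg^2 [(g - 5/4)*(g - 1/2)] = 2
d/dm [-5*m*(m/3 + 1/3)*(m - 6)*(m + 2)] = -20*m^3/3 + 15*m^2 + 160*m/3 + 20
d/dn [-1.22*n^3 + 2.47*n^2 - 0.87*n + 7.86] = -3.66*n^2 + 4.94*n - 0.87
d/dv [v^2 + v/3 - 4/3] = 2*v + 1/3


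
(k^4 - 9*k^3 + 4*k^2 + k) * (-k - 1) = -k^5 + 8*k^4 + 5*k^3 - 5*k^2 - k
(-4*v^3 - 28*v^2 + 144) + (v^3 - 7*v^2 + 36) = -3*v^3 - 35*v^2 + 180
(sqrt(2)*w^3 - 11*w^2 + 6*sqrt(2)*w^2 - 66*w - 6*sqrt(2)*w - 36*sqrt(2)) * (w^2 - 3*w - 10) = sqrt(2)*w^5 - 11*w^4 + 3*sqrt(2)*w^4 - 34*sqrt(2)*w^3 - 33*w^3 - 78*sqrt(2)*w^2 + 308*w^2 + 168*sqrt(2)*w + 660*w + 360*sqrt(2)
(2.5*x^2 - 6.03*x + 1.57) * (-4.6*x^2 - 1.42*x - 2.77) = -11.5*x^4 + 24.188*x^3 - 5.5844*x^2 + 14.4737*x - 4.3489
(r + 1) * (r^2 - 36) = r^3 + r^2 - 36*r - 36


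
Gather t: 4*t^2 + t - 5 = 4*t^2 + t - 5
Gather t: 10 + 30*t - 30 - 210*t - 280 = -180*t - 300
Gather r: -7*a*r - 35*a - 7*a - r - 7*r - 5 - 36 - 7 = -42*a + r*(-7*a - 8) - 48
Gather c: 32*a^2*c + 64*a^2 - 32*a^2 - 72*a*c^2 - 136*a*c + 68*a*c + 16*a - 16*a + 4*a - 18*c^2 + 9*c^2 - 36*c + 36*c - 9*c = 32*a^2 + 4*a + c^2*(-72*a - 9) + c*(32*a^2 - 68*a - 9)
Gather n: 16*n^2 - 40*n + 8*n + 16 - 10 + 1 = 16*n^2 - 32*n + 7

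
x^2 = x^2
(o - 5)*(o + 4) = o^2 - o - 20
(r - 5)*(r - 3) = r^2 - 8*r + 15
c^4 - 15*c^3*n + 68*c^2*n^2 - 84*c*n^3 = c*(c - 7*n)*(c - 6*n)*(c - 2*n)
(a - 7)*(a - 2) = a^2 - 9*a + 14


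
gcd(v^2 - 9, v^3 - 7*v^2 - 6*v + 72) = v + 3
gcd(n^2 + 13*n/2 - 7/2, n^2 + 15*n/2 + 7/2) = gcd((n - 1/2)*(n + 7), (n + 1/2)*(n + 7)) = n + 7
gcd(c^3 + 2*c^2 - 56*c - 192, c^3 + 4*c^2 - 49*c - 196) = c + 4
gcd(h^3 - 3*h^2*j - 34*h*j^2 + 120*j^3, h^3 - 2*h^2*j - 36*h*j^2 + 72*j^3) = h + 6*j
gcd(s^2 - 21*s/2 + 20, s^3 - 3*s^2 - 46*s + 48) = s - 8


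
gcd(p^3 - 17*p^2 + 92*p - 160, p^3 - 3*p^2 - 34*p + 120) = p^2 - 9*p + 20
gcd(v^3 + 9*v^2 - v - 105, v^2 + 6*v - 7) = v + 7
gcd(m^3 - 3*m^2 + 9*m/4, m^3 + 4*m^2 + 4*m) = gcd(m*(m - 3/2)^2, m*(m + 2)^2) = m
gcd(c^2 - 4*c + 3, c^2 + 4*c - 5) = c - 1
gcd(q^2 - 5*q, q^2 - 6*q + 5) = q - 5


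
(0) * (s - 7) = 0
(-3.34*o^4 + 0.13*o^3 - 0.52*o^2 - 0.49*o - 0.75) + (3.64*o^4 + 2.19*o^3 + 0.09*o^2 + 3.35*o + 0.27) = 0.3*o^4 + 2.32*o^3 - 0.43*o^2 + 2.86*o - 0.48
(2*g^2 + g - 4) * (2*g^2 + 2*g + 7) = 4*g^4 + 6*g^3 + 8*g^2 - g - 28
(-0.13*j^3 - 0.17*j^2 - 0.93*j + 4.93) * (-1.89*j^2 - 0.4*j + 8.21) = 0.2457*j^5 + 0.3733*j^4 + 0.7584*j^3 - 10.3414*j^2 - 9.6073*j + 40.4753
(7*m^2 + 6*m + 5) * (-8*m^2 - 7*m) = -56*m^4 - 97*m^3 - 82*m^2 - 35*m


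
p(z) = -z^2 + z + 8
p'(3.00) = -5.00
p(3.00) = 2.00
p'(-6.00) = 13.00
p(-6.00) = -34.00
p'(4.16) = -7.32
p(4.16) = -5.15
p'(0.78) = -0.56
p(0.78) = 8.17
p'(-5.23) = 11.46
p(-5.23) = -24.58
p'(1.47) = -1.94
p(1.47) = 7.31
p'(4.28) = -7.56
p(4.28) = -6.04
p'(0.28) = 0.44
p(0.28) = 8.20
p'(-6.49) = 13.98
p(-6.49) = -40.61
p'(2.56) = -4.12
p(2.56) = 4.01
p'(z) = 1 - 2*z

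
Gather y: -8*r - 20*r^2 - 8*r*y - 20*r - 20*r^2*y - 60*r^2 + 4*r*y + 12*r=-80*r^2 - 16*r + y*(-20*r^2 - 4*r)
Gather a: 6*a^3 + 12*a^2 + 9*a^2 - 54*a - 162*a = 6*a^3 + 21*a^2 - 216*a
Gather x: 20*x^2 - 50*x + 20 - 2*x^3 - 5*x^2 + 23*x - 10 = -2*x^3 + 15*x^2 - 27*x + 10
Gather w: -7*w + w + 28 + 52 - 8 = 72 - 6*w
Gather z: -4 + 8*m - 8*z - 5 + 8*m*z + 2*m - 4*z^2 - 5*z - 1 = 10*m - 4*z^2 + z*(8*m - 13) - 10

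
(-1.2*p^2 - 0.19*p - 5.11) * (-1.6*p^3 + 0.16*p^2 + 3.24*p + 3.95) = 1.92*p^5 + 0.112*p^4 + 4.2576*p^3 - 6.1732*p^2 - 17.3069*p - 20.1845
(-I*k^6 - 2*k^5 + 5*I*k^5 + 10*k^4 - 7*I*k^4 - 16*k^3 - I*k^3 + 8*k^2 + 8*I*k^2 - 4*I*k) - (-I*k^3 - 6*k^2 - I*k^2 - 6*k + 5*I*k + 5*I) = -I*k^6 - 2*k^5 + 5*I*k^5 + 10*k^4 - 7*I*k^4 - 16*k^3 + 14*k^2 + 9*I*k^2 + 6*k - 9*I*k - 5*I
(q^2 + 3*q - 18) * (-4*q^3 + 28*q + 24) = -4*q^5 - 12*q^4 + 100*q^3 + 108*q^2 - 432*q - 432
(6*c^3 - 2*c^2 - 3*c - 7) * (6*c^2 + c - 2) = 36*c^5 - 6*c^4 - 32*c^3 - 41*c^2 - c + 14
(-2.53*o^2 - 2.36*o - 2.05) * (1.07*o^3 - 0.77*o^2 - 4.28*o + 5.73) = -2.7071*o^5 - 0.5771*o^4 + 10.4521*o^3 - 2.8176*o^2 - 4.7488*o - 11.7465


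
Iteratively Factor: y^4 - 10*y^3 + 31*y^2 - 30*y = (y - 3)*(y^3 - 7*y^2 + 10*y) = (y - 5)*(y - 3)*(y^2 - 2*y) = y*(y - 5)*(y - 3)*(y - 2)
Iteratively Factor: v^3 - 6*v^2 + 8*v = (v)*(v^2 - 6*v + 8) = v*(v - 4)*(v - 2)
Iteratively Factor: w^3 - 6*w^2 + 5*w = (w - 5)*(w^2 - w) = (w - 5)*(w - 1)*(w)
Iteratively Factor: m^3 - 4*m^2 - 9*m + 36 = (m - 4)*(m^2 - 9) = (m - 4)*(m + 3)*(m - 3)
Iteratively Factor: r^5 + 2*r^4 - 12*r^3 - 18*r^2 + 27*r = (r + 3)*(r^4 - r^3 - 9*r^2 + 9*r) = (r - 1)*(r + 3)*(r^3 - 9*r) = (r - 1)*(r + 3)^2*(r^2 - 3*r) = r*(r - 1)*(r + 3)^2*(r - 3)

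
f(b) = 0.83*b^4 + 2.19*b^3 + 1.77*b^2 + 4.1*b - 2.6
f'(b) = 3.32*b^3 + 6.57*b^2 + 3.54*b + 4.1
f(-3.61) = 43.60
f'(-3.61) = -79.25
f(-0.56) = -4.64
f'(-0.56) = 3.59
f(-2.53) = -3.10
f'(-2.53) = -16.57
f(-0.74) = -5.30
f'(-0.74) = 3.73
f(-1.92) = -8.17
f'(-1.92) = -1.98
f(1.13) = 8.81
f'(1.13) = 21.28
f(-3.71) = 51.96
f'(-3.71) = -88.14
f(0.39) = -0.58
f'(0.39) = 6.68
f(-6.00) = 639.16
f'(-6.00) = -497.74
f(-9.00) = 3952.99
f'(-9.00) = -1915.87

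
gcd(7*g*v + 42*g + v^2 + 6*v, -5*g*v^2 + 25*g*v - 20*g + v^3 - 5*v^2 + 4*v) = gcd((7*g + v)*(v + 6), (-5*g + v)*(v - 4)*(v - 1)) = 1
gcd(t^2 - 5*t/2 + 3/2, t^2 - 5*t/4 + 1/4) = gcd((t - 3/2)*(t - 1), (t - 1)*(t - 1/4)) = t - 1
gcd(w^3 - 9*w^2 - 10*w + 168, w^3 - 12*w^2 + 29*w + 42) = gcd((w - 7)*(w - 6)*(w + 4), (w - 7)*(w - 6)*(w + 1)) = w^2 - 13*w + 42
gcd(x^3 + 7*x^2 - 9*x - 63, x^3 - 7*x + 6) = x + 3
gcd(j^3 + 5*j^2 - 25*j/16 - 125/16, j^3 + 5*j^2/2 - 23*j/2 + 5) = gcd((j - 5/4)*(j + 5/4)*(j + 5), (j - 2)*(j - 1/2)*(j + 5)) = j + 5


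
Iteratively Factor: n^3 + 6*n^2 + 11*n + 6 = (n + 2)*(n^2 + 4*n + 3) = (n + 1)*(n + 2)*(n + 3)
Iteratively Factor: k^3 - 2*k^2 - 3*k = (k - 3)*(k^2 + k) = k*(k - 3)*(k + 1)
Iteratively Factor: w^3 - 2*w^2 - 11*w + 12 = (w + 3)*(w^2 - 5*w + 4) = (w - 1)*(w + 3)*(w - 4)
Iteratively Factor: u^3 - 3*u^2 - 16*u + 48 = (u - 4)*(u^2 + u - 12) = (u - 4)*(u - 3)*(u + 4)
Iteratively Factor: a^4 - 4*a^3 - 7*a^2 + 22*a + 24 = (a - 3)*(a^3 - a^2 - 10*a - 8) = (a - 4)*(a - 3)*(a^2 + 3*a + 2) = (a - 4)*(a - 3)*(a + 2)*(a + 1)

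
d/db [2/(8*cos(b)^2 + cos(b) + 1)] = 2*(16*cos(b) + 1)*sin(b)/(8*cos(b)^2 + cos(b) + 1)^2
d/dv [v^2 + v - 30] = 2*v + 1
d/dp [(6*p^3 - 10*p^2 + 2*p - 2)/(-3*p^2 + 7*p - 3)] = 2*(-9*p^4 + 42*p^3 - 59*p^2 + 24*p + 4)/(9*p^4 - 42*p^3 + 67*p^2 - 42*p + 9)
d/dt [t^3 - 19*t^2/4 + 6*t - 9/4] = 3*t^2 - 19*t/2 + 6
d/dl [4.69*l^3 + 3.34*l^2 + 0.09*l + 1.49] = 14.07*l^2 + 6.68*l + 0.09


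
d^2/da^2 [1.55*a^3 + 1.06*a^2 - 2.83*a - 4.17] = 9.3*a + 2.12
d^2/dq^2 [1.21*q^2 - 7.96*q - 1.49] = 2.42000000000000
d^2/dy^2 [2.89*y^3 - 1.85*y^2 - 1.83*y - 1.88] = 17.34*y - 3.7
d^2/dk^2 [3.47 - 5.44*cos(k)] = 5.44*cos(k)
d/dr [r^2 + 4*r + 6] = 2*r + 4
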